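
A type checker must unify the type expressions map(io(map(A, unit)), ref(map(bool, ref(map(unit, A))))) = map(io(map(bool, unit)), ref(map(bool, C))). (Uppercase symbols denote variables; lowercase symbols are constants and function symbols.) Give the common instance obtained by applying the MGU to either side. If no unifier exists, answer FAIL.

Decompose map/2: io(map(A, unit)) = io(map(bool, unit)),  ref(map(bool, ref(map(unit, A)))) = ref(map(bool, C)).
Decompose io/1: map(A, unit) = map(bool, unit).
Decompose map/2: A = bool,  unit = unit.
Bind A := bool; substituting into the one remaining equation that mentions A gives: ref(map(bool, ref(map(unit, bool)))) = ref(map(bool, C)).
Delete trivial equation unit = unit.
Decompose ref/1: map(bool, ref(map(unit, bool))) = map(bool, C).
Decompose map/2: bool = bool,  ref(map(unit, bool)) = C.
Delete trivial equation bool = bool.
Bind C := ref(map(unit, bool)).
Applying the MGU to either side gives map(io(map(bool, unit)), ref(map(bool, ref(map(unit, bool))))).

map(io(map(bool, unit)), ref(map(bool, ref(map(unit, bool)))))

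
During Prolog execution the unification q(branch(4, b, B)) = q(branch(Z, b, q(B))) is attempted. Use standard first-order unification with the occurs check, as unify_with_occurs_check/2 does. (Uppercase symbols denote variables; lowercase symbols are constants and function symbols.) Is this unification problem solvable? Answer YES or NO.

NO

Decompose q/1: branch(4, b, B) = branch(Z, b, q(B)).
Decompose branch/3: 4 = Z,  b = b,  B = q(B).
Bind Z := 4; no other remaining equation mentions Z.
Delete trivial equation b = b.
Occurs check fails: B occurs in q(B); the equation B = q(B) has no finite solution.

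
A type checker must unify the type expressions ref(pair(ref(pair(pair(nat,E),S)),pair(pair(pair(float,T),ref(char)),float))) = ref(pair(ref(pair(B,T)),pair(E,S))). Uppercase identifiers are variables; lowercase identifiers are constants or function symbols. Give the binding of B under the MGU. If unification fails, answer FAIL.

pair(nat,pair(pair(float,float),ref(char)))

Decompose ref/1: pair(ref(pair(pair(nat,E),S)),pair(pair(pair(float,T),ref(char)),float)) = pair(ref(pair(B,T)),pair(E,S)).
Decompose pair/2: ref(pair(pair(nat,E),S)) = ref(pair(B,T)),  pair(pair(pair(float,T),ref(char)),float) = pair(E,S).
Decompose ref/1: pair(pair(nat,E),S) = pair(B,T).
Decompose pair/2: pair(nat,E) = B,  S = T.
Bind B := pair(nat,E); no other remaining equation mentions B.
Bind S := T; substituting into the remaining equation gives: pair(pair(pair(float,T),ref(char)),float) = pair(E,T).
Decompose pair/2: pair(pair(float,T),ref(char)) = E,  float = T.
Bind E := pair(pair(float,T),ref(char)); no other remaining equation mentions E. Substituting into the earlier binding gives B := pair(nat,pair(pair(float,T),ref(char))).
Bind T := float. Substituting into the earlier bindings gives B := pair(nat,pair(pair(float,float),ref(char))), S := float, E := pair(pair(float,float),ref(char)).
MGU = { B -> pair(nat,pair(pair(float,float),ref(char))), S -> float, E -> pair(pair(float,float),ref(char)), T -> float }, so B -> pair(nat,pair(pair(float,float),ref(char))).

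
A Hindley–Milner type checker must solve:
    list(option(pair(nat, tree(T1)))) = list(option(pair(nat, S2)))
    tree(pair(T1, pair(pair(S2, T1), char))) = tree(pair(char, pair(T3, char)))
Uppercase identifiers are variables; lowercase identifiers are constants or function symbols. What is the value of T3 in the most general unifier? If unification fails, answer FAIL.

pair(tree(char), char)

Decompose list/1: option(pair(nat, tree(T1))) = option(pair(nat, S2)).
Decompose option/1: pair(nat, tree(T1)) = pair(nat, S2).
Decompose pair/2: nat = nat,  tree(T1) = S2.
Delete trivial equation nat = nat.
Bind S2 := tree(T1); substituting into the remaining equation gives: tree(pair(T1, pair(pair(tree(T1), T1), char))) = tree(pair(char, pair(T3, char))).
Decompose tree/1: pair(T1, pair(pair(tree(T1), T1), char)) = pair(char, pair(T3, char)).
Decompose pair/2: T1 = char,  pair(pair(tree(T1), T1), char) = pair(T3, char).
Bind T1 := char; substituting into the remaining equation gives: pair(pair(tree(char), char), char) = pair(T3, char). Substituting into the earlier binding gives S2 := tree(char).
Decompose pair/2: pair(tree(char), char) = T3,  char = char.
Bind T3 := pair(tree(char), char); no other remaining equation mentions T3.
Delete trivial equation char = char.
MGU = { S2 -> tree(char), T1 -> char, T3 -> pair(tree(char), char) }, so T3 -> pair(tree(char), char).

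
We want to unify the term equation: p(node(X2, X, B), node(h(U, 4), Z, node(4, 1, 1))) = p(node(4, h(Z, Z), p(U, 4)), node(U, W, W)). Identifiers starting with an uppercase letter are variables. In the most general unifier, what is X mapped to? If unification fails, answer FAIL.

FAIL

Decompose p/2: node(X2, X, B) = node(4, h(Z, Z), p(U, 4)),  node(h(U, 4), Z, node(4, 1, 1)) = node(U, W, W).
Decompose node/3: X2 = 4,  X = h(Z, Z),  B = p(U, 4).
Bind X2 := 4; no other remaining equation mentions X2.
Bind X := h(Z, Z); no other remaining equation mentions X.
Bind B := p(U, 4); no other remaining equation mentions B.
Decompose node/3: h(U, 4) = U,  Z = W,  node(4, 1, 1) = W.
Occurs check fails: U occurs in h(U, 4); the equation U = h(U, 4) has no finite solution.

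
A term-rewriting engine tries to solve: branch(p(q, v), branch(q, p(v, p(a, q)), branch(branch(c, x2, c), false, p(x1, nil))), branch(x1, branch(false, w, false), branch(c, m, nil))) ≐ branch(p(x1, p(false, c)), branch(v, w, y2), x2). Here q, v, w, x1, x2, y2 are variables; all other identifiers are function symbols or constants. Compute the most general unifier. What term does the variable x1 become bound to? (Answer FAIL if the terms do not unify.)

Decompose branch/3: p(q, v) ≐ p(x1, p(false, c)),  branch(q, p(v, p(a, q)), branch(branch(c, x2, c), false, p(x1, nil))) ≐ branch(v, w, y2),  branch(x1, branch(false, w, false), branch(c, m, nil)) ≐ x2.
Decompose p/2: q ≐ x1,  v ≐ p(false, c).
Bind q := x1; substituting into the one remaining equation that mentions q gives: branch(x1, p(v, p(a, x1)), branch(branch(c, x2, c), false, p(x1, nil))) ≐ branch(v, w, y2).
Bind v := p(false, c); substituting into the one remaining equation that mentions v gives: branch(x1, p(p(false, c), p(a, x1)), branch(branch(c, x2, c), false, p(x1, nil))) ≐ branch(p(false, c), w, y2).
Decompose branch/3: x1 ≐ p(false, c),  p(p(false, c), p(a, x1)) ≐ w,  branch(branch(c, x2, c), false, p(x1, nil)) ≐ y2.
Bind x1 := p(false, c); substituting into the remaining equations gives: p(p(false, c), p(a, p(false, c))) ≐ w,  branch(branch(c, x2, c), false, p(p(false, c), nil)) ≐ y2,  branch(p(false, c), branch(false, w, false), branch(c, m, nil)) ≐ x2. Substituting into the earlier binding gives q := p(false, c).
Bind w := p(p(false, c), p(a, p(false, c))); substituting into the one remaining equation that mentions w gives: branch(p(false, c), branch(false, p(p(false, c), p(a, p(false, c))), false), branch(c, m, nil)) ≐ x2.
Bind y2 := branch(branch(c, x2, c), false, p(p(false, c), nil)); no other remaining equation mentions y2.
Bind x2 := branch(p(false, c), branch(false, p(p(false, c), p(a, p(false, c))), false), branch(c, m, nil)). Substituting into the earlier binding gives y2 := branch(branch(c, branch(p(false, c), branch(false, p(p(false, c), p(a, p(false, c))), false), branch(c, m, nil)), c), false, p(p(false, c), nil)).
MGU = { q := p(false, c), v := p(false, c), x1 := p(false, c), w := p(p(false, c), p(a, p(false, c))), y2 := branch(branch(c, branch(p(false, c), branch(false, p(p(false, c), p(a, p(false, c))), false), branch(c, m, nil)), c), false, p(p(false, c), nil)), x2 := branch(p(false, c), branch(false, p(p(false, c), p(a, p(false, c))), false), branch(c, m, nil)) }, so x1 := p(false, c).

p(false, c)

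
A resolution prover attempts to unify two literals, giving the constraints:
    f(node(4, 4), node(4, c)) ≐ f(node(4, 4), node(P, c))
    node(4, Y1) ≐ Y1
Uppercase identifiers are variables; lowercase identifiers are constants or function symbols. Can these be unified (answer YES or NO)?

Decompose f/2: node(4, 4) ≐ node(4, 4),  node(4, c) ≐ node(P, c).
Delete trivial equation node(4, 4) ≐ node(4, 4).
Decompose node/2: 4 ≐ P,  c ≐ c.
Bind P := 4; no other remaining equation mentions P.
Delete trivial equation c ≐ c.
Occurs check fails: Y1 occurs in node(4, Y1); the equation Y1 ≐ node(4, Y1) has no finite solution.

NO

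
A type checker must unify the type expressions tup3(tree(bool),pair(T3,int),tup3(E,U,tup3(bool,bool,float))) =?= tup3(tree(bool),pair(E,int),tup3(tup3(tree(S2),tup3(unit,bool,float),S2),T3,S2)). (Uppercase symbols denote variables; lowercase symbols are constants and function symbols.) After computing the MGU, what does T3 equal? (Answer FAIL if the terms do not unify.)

Decompose tup3/3: tree(bool) =?= tree(bool),  pair(T3,int) =?= pair(E,int),  tup3(E,U,tup3(bool,bool,float)) =?= tup3(tup3(tree(S2),tup3(unit,bool,float),S2),T3,S2).
Delete trivial equation tree(bool) =?= tree(bool).
Decompose pair/2: T3 =?= E,  int =?= int.
Bind T3 := E; substituting into the one remaining equation that mentions T3 gives: tup3(E,U,tup3(bool,bool,float)) =?= tup3(tup3(tree(S2),tup3(unit,bool,float),S2),E,S2).
Delete trivial equation int =?= int.
Decompose tup3/3: E =?= tup3(tree(S2),tup3(unit,bool,float),S2),  U =?= E,  tup3(bool,bool,float) =?= S2.
Bind E := tup3(tree(S2),tup3(unit,bool,float),S2); substituting into the one remaining equation that mentions E gives: U =?= tup3(tree(S2),tup3(unit,bool,float),S2). Substituting into the earlier binding gives T3 := tup3(tree(S2),tup3(unit,bool,float),S2).
Bind U := tup3(tree(S2),tup3(unit,bool,float),S2); no other remaining equation mentions U.
Bind S2 := tup3(bool,bool,float). Substituting into the earlier bindings gives T3 := tup3(tree(tup3(bool,bool,float)),tup3(unit,bool,float),tup3(bool,bool,float)), E := tup3(tree(tup3(bool,bool,float)),tup3(unit,bool,float),tup3(bool,bool,float)), U := tup3(tree(tup3(bool,bool,float)),tup3(unit,bool,float),tup3(bool,bool,float)).
MGU = { T3 -> tup3(tree(tup3(bool,bool,float)),tup3(unit,bool,float),tup3(bool,bool,float)), E -> tup3(tree(tup3(bool,bool,float)),tup3(unit,bool,float),tup3(bool,bool,float)), U -> tup3(tree(tup3(bool,bool,float)),tup3(unit,bool,float),tup3(bool,bool,float)), S2 -> tup3(bool,bool,float) }, so T3 -> tup3(tree(tup3(bool,bool,float)),tup3(unit,bool,float),tup3(bool,bool,float)).

tup3(tree(tup3(bool,bool,float)),tup3(unit,bool,float),tup3(bool,bool,float))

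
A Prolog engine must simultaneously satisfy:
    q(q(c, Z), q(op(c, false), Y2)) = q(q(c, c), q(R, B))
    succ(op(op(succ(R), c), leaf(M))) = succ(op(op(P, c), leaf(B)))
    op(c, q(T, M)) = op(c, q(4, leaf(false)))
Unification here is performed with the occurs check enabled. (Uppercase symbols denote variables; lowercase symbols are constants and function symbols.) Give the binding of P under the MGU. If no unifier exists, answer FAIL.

Decompose q/2: q(c, Z) = q(c, c),  q(op(c, false), Y2) = q(R, B).
Decompose q/2: c = c,  Z = c.
Delete trivial equation c = c.
Bind Z := c; no other remaining equation mentions Z.
Decompose q/2: op(c, false) = R,  Y2 = B.
Bind R := op(c, false); substituting into the one remaining equation that mentions R gives: succ(op(op(succ(op(c, false)), c), leaf(M))) = succ(op(op(P, c), leaf(B))).
Bind Y2 := B; no other remaining equation mentions Y2.
Decompose succ/1: op(op(succ(op(c, false)), c), leaf(M)) = op(op(P, c), leaf(B)).
Decompose op/2: op(succ(op(c, false)), c) = op(P, c),  leaf(M) = leaf(B).
Decompose op/2: succ(op(c, false)) = P,  c = c.
Bind P := succ(op(c, false)); no other remaining equation mentions P.
Delete trivial equation c = c.
Decompose leaf/1: M = B.
Bind M := B; substituting into the remaining equation gives: op(c, q(T, B)) = op(c, q(4, leaf(false))).
Decompose op/2: c = c,  q(T, B) = q(4, leaf(false)).
Delete trivial equation c = c.
Decompose q/2: T = 4,  B = leaf(false).
Bind T := 4; no other remaining equation mentions T.
Bind B := leaf(false). Substituting into the earlier bindings gives Y2 := leaf(false), M := leaf(false).
MGU = { Z ↦ c, R ↦ op(c, false), Y2 ↦ leaf(false), P ↦ succ(op(c, false)), M ↦ leaf(false), T ↦ 4, B ↦ leaf(false) }, so P ↦ succ(op(c, false)).

succ(op(c, false))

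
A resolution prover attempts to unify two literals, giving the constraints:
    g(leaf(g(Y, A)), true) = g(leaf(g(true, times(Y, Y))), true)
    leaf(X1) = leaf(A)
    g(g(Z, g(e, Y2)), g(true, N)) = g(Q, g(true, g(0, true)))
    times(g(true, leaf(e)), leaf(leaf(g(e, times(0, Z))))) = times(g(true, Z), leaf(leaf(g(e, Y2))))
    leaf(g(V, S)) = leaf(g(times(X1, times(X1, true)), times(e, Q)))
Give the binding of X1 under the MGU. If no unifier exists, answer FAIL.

times(true, true)

Decompose g/2: leaf(g(Y, A)) = leaf(g(true, times(Y, Y))),  true = true.
Decompose leaf/1: g(Y, A) = g(true, times(Y, Y)).
Decompose g/2: Y = true,  A = times(Y, Y).
Bind Y := true; substituting into the one remaining equation that mentions Y gives: A = times(true, true).
Bind A := times(true, true); substituting into the one remaining equation that mentions A gives: leaf(X1) = leaf(times(true, true)).
Delete trivial equation true = true.
Decompose leaf/1: X1 = times(true, true).
Bind X1 := times(true, true); substituting into the one remaining equation that mentions X1 gives: leaf(g(V, S)) = leaf(g(times(times(true, true), times(times(true, true), true)), times(e, Q))).
Decompose g/2: g(Z, g(e, Y2)) = Q,  g(true, N) = g(true, g(0, true)).
Bind Q := g(Z, g(e, Y2)); substituting into the one remaining equation that mentions Q gives: leaf(g(V, S)) = leaf(g(times(times(true, true), times(times(true, true), true)), times(e, g(Z, g(e, Y2))))).
Decompose g/2: true = true,  N = g(0, true).
Delete trivial equation true = true.
Bind N := g(0, true); no other remaining equation mentions N.
Decompose times/2: g(true, leaf(e)) = g(true, Z),  leaf(leaf(g(e, times(0, Z)))) = leaf(leaf(g(e, Y2))).
Decompose g/2: true = true,  leaf(e) = Z.
Delete trivial equation true = true.
Bind Z := leaf(e); substituting into the remaining equations gives: leaf(leaf(g(e, times(0, leaf(e))))) = leaf(leaf(g(e, Y2))),  leaf(g(V, S)) = leaf(g(times(times(true, true), times(times(true, true), true)), times(e, g(leaf(e), g(e, Y2))))). Substituting into the earlier binding gives Q := g(leaf(e), g(e, Y2)).
Decompose leaf/1: leaf(g(e, times(0, leaf(e)))) = leaf(g(e, Y2)).
Decompose leaf/1: g(e, times(0, leaf(e))) = g(e, Y2).
Decompose g/2: e = e,  times(0, leaf(e)) = Y2.
Delete trivial equation e = e.
Bind Y2 := times(0, leaf(e)); substituting into the remaining equation gives: leaf(g(V, S)) = leaf(g(times(times(true, true), times(times(true, true), true)), times(e, g(leaf(e), g(e, times(0, leaf(e))))))). Substituting into the earlier binding gives Q := g(leaf(e), g(e, times(0, leaf(e)))).
Decompose leaf/1: g(V, S) = g(times(times(true, true), times(times(true, true), true)), times(e, g(leaf(e), g(e, times(0, leaf(e)))))).
Decompose g/2: V = times(times(true, true), times(times(true, true), true)),  S = times(e, g(leaf(e), g(e, times(0, leaf(e))))).
Bind V := times(times(true, true), times(times(true, true), true)); no other remaining equation mentions V.
Bind S := times(e, g(leaf(e), g(e, times(0, leaf(e))))).
MGU = { Y -> true, A -> times(true, true), X1 -> times(true, true), Q -> g(leaf(e), g(e, times(0, leaf(e)))), N -> g(0, true), Z -> leaf(e), Y2 -> times(0, leaf(e)), V -> times(times(true, true), times(times(true, true), true)), S -> times(e, g(leaf(e), g(e, times(0, leaf(e))))) }, so X1 -> times(true, true).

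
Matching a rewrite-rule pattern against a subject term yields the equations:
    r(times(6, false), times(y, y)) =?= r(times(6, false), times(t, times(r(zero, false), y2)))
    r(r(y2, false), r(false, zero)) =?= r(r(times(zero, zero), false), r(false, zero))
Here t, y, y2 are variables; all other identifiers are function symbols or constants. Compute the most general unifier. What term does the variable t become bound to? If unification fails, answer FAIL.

times(r(zero, false), times(zero, zero))

Decompose r/2: times(6, false) =?= times(6, false),  times(y, y) =?= times(t, times(r(zero, false), y2)).
Delete trivial equation times(6, false) =?= times(6, false).
Decompose times/2: y =?= t,  y =?= times(r(zero, false), y2).
Bind y := t; substituting into the one remaining equation that mentions y gives: t =?= times(r(zero, false), y2).
Bind t := times(r(zero, false), y2); no other remaining equation mentions t. Substituting into the earlier binding gives y := times(r(zero, false), y2).
Decompose r/2: r(y2, false) =?= r(times(zero, zero), false),  r(false, zero) =?= r(false, zero).
Decompose r/2: y2 =?= times(zero, zero),  false =?= false.
Bind y2 := times(zero, zero); no other remaining equation mentions y2. Substituting into the earlier bindings gives y := times(r(zero, false), times(zero, zero)), t := times(r(zero, false), times(zero, zero)).
Delete trivial equation false =?= false.
Delete trivial equation r(false, zero) =?= r(false, zero).
MGU = { y ↦ times(r(zero, false), times(zero, zero)), t ↦ times(r(zero, false), times(zero, zero)), y2 ↦ times(zero, zero) }, so t ↦ times(r(zero, false), times(zero, zero)).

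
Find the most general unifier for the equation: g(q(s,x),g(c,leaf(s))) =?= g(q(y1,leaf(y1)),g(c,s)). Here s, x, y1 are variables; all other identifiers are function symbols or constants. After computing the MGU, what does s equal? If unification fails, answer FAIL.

Decompose g/2: q(s,x) =?= q(y1,leaf(y1)),  g(c,leaf(s)) =?= g(c,s).
Decompose q/2: s =?= y1,  x =?= leaf(y1).
Bind s := y1; substituting into the one remaining equation that mentions s gives: g(c,leaf(y1)) =?= g(c,y1).
Bind x := leaf(y1); no other remaining equation mentions x.
Decompose g/2: c =?= c,  leaf(y1) =?= y1.
Delete trivial equation c =?= c.
Occurs check fails: y1 occurs in leaf(y1); the equation y1 =?= leaf(y1) has no finite solution.

FAIL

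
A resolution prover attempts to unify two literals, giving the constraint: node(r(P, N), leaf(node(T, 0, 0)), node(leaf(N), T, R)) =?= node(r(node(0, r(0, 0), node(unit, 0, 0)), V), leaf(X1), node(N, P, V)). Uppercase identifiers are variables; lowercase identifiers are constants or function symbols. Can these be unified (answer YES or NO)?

Decompose node/3: r(P, N) =?= r(node(0, r(0, 0), node(unit, 0, 0)), V),  leaf(node(T, 0, 0)) =?= leaf(X1),  node(leaf(N), T, R) =?= node(N, P, V).
Decompose r/2: P =?= node(0, r(0, 0), node(unit, 0, 0)),  N =?= V.
Bind P := node(0, r(0, 0), node(unit, 0, 0)); substituting into the one remaining equation that mentions P gives: node(leaf(N), T, R) =?= node(N, node(0, r(0, 0), node(unit, 0, 0)), V).
Bind N := V; substituting into the one remaining equation that mentions N gives: node(leaf(V), T, R) =?= node(V, node(0, r(0, 0), node(unit, 0, 0)), V).
Decompose leaf/1: node(T, 0, 0) =?= X1.
Bind X1 := node(T, 0, 0); no other remaining equation mentions X1.
Decompose node/3: leaf(V) =?= V,  T =?= node(0, r(0, 0), node(unit, 0, 0)),  R =?= V.
Occurs check fails: V occurs in leaf(V); the equation V =?= leaf(V) has no finite solution.

NO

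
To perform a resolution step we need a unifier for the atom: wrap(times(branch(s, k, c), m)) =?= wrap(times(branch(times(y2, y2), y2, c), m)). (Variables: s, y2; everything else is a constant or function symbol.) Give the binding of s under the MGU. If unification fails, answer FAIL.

times(k, k)

Decompose wrap/1: times(branch(s, k, c), m) =?= times(branch(times(y2, y2), y2, c), m).
Decompose times/2: branch(s, k, c) =?= branch(times(y2, y2), y2, c),  m =?= m.
Decompose branch/3: s =?= times(y2, y2),  k =?= y2,  c =?= c.
Bind s := times(y2, y2); no other remaining equation mentions s.
Bind y2 := k; no other remaining equation mentions y2. Substituting into the earlier binding gives s := times(k, k).
Delete trivial equation c =?= c.
Delete trivial equation m =?= m.
MGU = { s -> times(k, k), y2 -> k }, so s -> times(k, k).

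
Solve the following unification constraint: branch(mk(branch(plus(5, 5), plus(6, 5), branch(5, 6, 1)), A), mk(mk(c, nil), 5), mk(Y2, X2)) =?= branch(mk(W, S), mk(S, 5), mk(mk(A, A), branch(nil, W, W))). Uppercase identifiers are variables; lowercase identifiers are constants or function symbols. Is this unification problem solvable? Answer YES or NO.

YES

Decompose branch/3: mk(branch(plus(5, 5), plus(6, 5), branch(5, 6, 1)), A) =?= mk(W, S),  mk(mk(c, nil), 5) =?= mk(S, 5),  mk(Y2, X2) =?= mk(mk(A, A), branch(nil, W, W)).
Decompose mk/2: branch(plus(5, 5), plus(6, 5), branch(5, 6, 1)) =?= W,  A =?= S.
Bind W := branch(plus(5, 5), plus(6, 5), branch(5, 6, 1)); substituting into the one remaining equation that mentions W gives: mk(Y2, X2) =?= mk(mk(A, A), branch(nil, branch(plus(5, 5), plus(6, 5), branch(5, 6, 1)), branch(plus(5, 5), plus(6, 5), branch(5, 6, 1)))).
Bind A := S; substituting into the one remaining equation that mentions A gives: mk(Y2, X2) =?= mk(mk(S, S), branch(nil, branch(plus(5, 5), plus(6, 5), branch(5, 6, 1)), branch(plus(5, 5), plus(6, 5), branch(5, 6, 1)))).
Decompose mk/2: mk(c, nil) =?= S,  5 =?= 5.
Bind S := mk(c, nil); substituting into the one remaining equation that mentions S gives: mk(Y2, X2) =?= mk(mk(mk(c, nil), mk(c, nil)), branch(nil, branch(plus(5, 5), plus(6, 5), branch(5, 6, 1)), branch(plus(5, 5), plus(6, 5), branch(5, 6, 1)))). Substituting into the earlier binding gives A := mk(c, nil).
Delete trivial equation 5 =?= 5.
Decompose mk/2: Y2 =?= mk(mk(c, nil), mk(c, nil)),  X2 =?= branch(nil, branch(plus(5, 5), plus(6, 5), branch(5, 6, 1)), branch(plus(5, 5), plus(6, 5), branch(5, 6, 1))).
Bind Y2 := mk(mk(c, nil), mk(c, nil)); no other remaining equation mentions Y2.
Bind X2 := branch(nil, branch(plus(5, 5), plus(6, 5), branch(5, 6, 1)), branch(plus(5, 5), plus(6, 5), branch(5, 6, 1))).
No equations remain and no clash or occurs-check failure arose, so a unifier exists.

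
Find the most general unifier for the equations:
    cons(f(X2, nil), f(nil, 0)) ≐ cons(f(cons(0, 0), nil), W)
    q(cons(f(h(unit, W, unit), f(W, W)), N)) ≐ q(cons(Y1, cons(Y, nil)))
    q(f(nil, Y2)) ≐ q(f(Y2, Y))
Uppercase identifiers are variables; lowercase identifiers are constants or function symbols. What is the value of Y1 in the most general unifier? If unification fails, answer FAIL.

Decompose cons/2: f(X2, nil) ≐ f(cons(0, 0), nil),  f(nil, 0) ≐ W.
Decompose f/2: X2 ≐ cons(0, 0),  nil ≐ nil.
Bind X2 := cons(0, 0); no other remaining equation mentions X2.
Delete trivial equation nil ≐ nil.
Bind W := f(nil, 0); substituting into the one remaining equation that mentions W gives: q(cons(f(h(unit, f(nil, 0), unit), f(f(nil, 0), f(nil, 0))), N)) ≐ q(cons(Y1, cons(Y, nil))).
Decompose q/1: cons(f(h(unit, f(nil, 0), unit), f(f(nil, 0), f(nil, 0))), N) ≐ cons(Y1, cons(Y, nil)).
Decompose cons/2: f(h(unit, f(nil, 0), unit), f(f(nil, 0), f(nil, 0))) ≐ Y1,  N ≐ cons(Y, nil).
Bind Y1 := f(h(unit, f(nil, 0), unit), f(f(nil, 0), f(nil, 0))); no other remaining equation mentions Y1.
Bind N := cons(Y, nil); no other remaining equation mentions N.
Decompose q/1: f(nil, Y2) ≐ f(Y2, Y).
Decompose f/2: nil ≐ Y2,  Y2 ≐ Y.
Bind Y2 := nil; substituting into the remaining equation gives: nil ≐ Y.
Bind Y := nil. Substituting into the earlier binding gives N := cons(nil, nil).
MGU = { X2 -> cons(0, 0), W -> f(nil, 0), Y1 -> f(h(unit, f(nil, 0), unit), f(f(nil, 0), f(nil, 0))), N -> cons(nil, nil), Y2 -> nil, Y -> nil }, so Y1 -> f(h(unit, f(nil, 0), unit), f(f(nil, 0), f(nil, 0))).

f(h(unit, f(nil, 0), unit), f(f(nil, 0), f(nil, 0)))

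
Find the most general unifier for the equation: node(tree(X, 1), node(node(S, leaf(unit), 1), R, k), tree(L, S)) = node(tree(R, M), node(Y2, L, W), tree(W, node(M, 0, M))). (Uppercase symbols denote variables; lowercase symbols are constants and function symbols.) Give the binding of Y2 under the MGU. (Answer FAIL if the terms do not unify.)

node(node(1, 0, 1), leaf(unit), 1)

Decompose node/3: tree(X, 1) = tree(R, M),  node(node(S, leaf(unit), 1), R, k) = node(Y2, L, W),  tree(L, S) = tree(W, node(M, 0, M)).
Decompose tree/2: X = R,  1 = M.
Bind X := R; no other remaining equation mentions X.
Bind M := 1; substituting into the one remaining equation that mentions M gives: tree(L, S) = tree(W, node(1, 0, 1)).
Decompose node/3: node(S, leaf(unit), 1) = Y2,  R = L,  k = W.
Bind Y2 := node(S, leaf(unit), 1); no other remaining equation mentions Y2.
Bind R := L; no other remaining equation mentions R. Substituting into the earlier binding gives X := L.
Bind W := k; substituting into the remaining equation gives: tree(L, S) = tree(k, node(1, 0, 1)).
Decompose tree/2: L = k,  S = node(1, 0, 1).
Bind L := k; no other remaining equation mentions L. Substituting into the earlier bindings gives X := k, R := k.
Bind S := node(1, 0, 1). Substituting into the earlier binding gives Y2 := node(node(1, 0, 1), leaf(unit), 1).
MGU = { X ↦ k, M ↦ 1, Y2 ↦ node(node(1, 0, 1), leaf(unit), 1), R ↦ k, W ↦ k, L ↦ k, S ↦ node(1, 0, 1) }, so Y2 ↦ node(node(1, 0, 1), leaf(unit), 1).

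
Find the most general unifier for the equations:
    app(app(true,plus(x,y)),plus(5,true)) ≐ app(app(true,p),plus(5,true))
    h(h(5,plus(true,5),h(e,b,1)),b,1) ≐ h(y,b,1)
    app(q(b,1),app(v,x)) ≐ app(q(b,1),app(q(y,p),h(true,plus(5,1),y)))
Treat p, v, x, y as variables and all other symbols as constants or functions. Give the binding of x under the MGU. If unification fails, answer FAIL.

h(true,plus(5,1),h(5,plus(true,5),h(e,b,1)))

Decompose app/2: app(true,plus(x,y)) ≐ app(true,p),  plus(5,true) ≐ plus(5,true).
Decompose app/2: true ≐ true,  plus(x,y) ≐ p.
Delete trivial equation true ≐ true.
Bind p := plus(x,y); substituting into the one remaining equation that mentions p gives: app(q(b,1),app(v,x)) ≐ app(q(b,1),app(q(y,plus(x,y)),h(true,plus(5,1),y))).
Delete trivial equation plus(5,true) ≐ plus(5,true).
Decompose h/3: h(5,plus(true,5),h(e,b,1)) ≐ y,  b ≐ b,  1 ≐ 1.
Bind y := h(5,plus(true,5),h(e,b,1)); substituting into the one remaining equation that mentions y gives: app(q(b,1),app(v,x)) ≐ app(q(b,1),app(q(h(5,plus(true,5),h(e,b,1)),plus(x,h(5,plus(true,5),h(e,b,1)))),h(true,plus(5,1),h(5,plus(true,5),h(e,b,1))))). Substituting into the earlier binding gives p := plus(x,h(5,plus(true,5),h(e,b,1))).
Delete trivial equation b ≐ b.
Delete trivial equation 1 ≐ 1.
Decompose app/2: q(b,1) ≐ q(b,1),  app(v,x) ≐ app(q(h(5,plus(true,5),h(e,b,1)),plus(x,h(5,plus(true,5),h(e,b,1)))),h(true,plus(5,1),h(5,plus(true,5),h(e,b,1)))).
Delete trivial equation q(b,1) ≐ q(b,1).
Decompose app/2: v ≐ q(h(5,plus(true,5),h(e,b,1)),plus(x,h(5,plus(true,5),h(e,b,1)))),  x ≐ h(true,plus(5,1),h(5,plus(true,5),h(e,b,1))).
Bind v := q(h(5,plus(true,5),h(e,b,1)),plus(x,h(5,plus(true,5),h(e,b,1)))); no other remaining equation mentions v.
Bind x := h(true,plus(5,1),h(5,plus(true,5),h(e,b,1))). Substituting into the earlier bindings gives p := plus(h(true,plus(5,1),h(5,plus(true,5),h(e,b,1))),h(5,plus(true,5),h(e,b,1))), v := q(h(5,plus(true,5),h(e,b,1)),plus(h(true,plus(5,1),h(5,plus(true,5),h(e,b,1))),h(5,plus(true,5),h(e,b,1)))).
MGU = { p ↦ plus(h(true,plus(5,1),h(5,plus(true,5),h(e,b,1))),h(5,plus(true,5),h(e,b,1))), y ↦ h(5,plus(true,5),h(e,b,1)), v ↦ q(h(5,plus(true,5),h(e,b,1)),plus(h(true,plus(5,1),h(5,plus(true,5),h(e,b,1))),h(5,plus(true,5),h(e,b,1)))), x ↦ h(true,plus(5,1),h(5,plus(true,5),h(e,b,1))) }, so x ↦ h(true,plus(5,1),h(5,plus(true,5),h(e,b,1))).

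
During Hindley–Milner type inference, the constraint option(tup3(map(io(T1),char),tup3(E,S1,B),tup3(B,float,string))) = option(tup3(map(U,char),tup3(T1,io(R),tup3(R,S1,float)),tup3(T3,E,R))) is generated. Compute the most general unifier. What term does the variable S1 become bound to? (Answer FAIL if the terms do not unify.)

Decompose option/1: tup3(map(io(T1),char),tup3(E,S1,B),tup3(B,float,string)) = tup3(map(U,char),tup3(T1,io(R),tup3(R,S1,float)),tup3(T3,E,R)).
Decompose tup3/3: map(io(T1),char) = map(U,char),  tup3(E,S1,B) = tup3(T1,io(R),tup3(R,S1,float)),  tup3(B,float,string) = tup3(T3,E,R).
Decompose map/2: io(T1) = U,  char = char.
Bind U := io(T1); no other remaining equation mentions U.
Delete trivial equation char = char.
Decompose tup3/3: E = T1,  S1 = io(R),  B = tup3(R,S1,float).
Bind E := T1; substituting into the one remaining equation that mentions E gives: tup3(B,float,string) = tup3(T3,T1,R).
Bind S1 := io(R); substituting into the one remaining equation that mentions S1 gives: B = tup3(R,io(R),float).
Bind B := tup3(R,io(R),float); substituting into the remaining equation gives: tup3(tup3(R,io(R),float),float,string) = tup3(T3,T1,R).
Decompose tup3/3: tup3(R,io(R),float) = T3,  float = T1,  string = R.
Bind T3 := tup3(R,io(R),float); no other remaining equation mentions T3.
Bind T1 := float; no other remaining equation mentions T1. Substituting into the earlier bindings gives U := io(float), E := float.
Bind R := string. Substituting into the earlier bindings gives S1 := io(string), B := tup3(string,io(string),float), T3 := tup3(string,io(string),float).
MGU = { U ↦ io(float), E ↦ float, S1 ↦ io(string), B ↦ tup3(string,io(string),float), T3 ↦ tup3(string,io(string),float), T1 ↦ float, R ↦ string }, so S1 ↦ io(string).

io(string)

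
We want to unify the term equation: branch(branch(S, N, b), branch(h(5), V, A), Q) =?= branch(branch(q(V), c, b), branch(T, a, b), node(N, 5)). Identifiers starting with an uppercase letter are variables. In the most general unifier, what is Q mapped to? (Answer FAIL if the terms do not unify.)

Decompose branch/3: branch(S, N, b) =?= branch(q(V), c, b),  branch(h(5), V, A) =?= branch(T, a, b),  Q =?= node(N, 5).
Decompose branch/3: S =?= q(V),  N =?= c,  b =?= b.
Bind S := q(V); no other remaining equation mentions S.
Bind N := c; substituting into the one remaining equation that mentions N gives: Q =?= node(c, 5).
Delete trivial equation b =?= b.
Decompose branch/3: h(5) =?= T,  V =?= a,  A =?= b.
Bind T := h(5); no other remaining equation mentions T.
Bind V := a; no other remaining equation mentions V. Substituting into the earlier binding gives S := q(a).
Bind A := b; no other remaining equation mentions A.
Bind Q := node(c, 5).
MGU = { S ↦ q(a), N ↦ c, T ↦ h(5), V ↦ a, A ↦ b, Q ↦ node(c, 5) }, so Q ↦ node(c, 5).

node(c, 5)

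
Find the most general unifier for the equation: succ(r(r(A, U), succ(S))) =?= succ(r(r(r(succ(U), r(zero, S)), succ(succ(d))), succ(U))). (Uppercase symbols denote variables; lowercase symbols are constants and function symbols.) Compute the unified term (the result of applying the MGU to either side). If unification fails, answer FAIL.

Decompose succ/1: r(r(A, U), succ(S)) =?= r(r(r(succ(U), r(zero, S)), succ(succ(d))), succ(U)).
Decompose r/2: r(A, U) =?= r(r(succ(U), r(zero, S)), succ(succ(d))),  succ(S) =?= succ(U).
Decompose r/2: A =?= r(succ(U), r(zero, S)),  U =?= succ(succ(d)).
Bind A := r(succ(U), r(zero, S)); no other remaining equation mentions A.
Bind U := succ(succ(d)); substituting into the remaining equation gives: succ(S) =?= succ(succ(succ(d))). Substituting into the earlier binding gives A := r(succ(succ(succ(d))), r(zero, S)).
Decompose succ/1: S =?= succ(succ(d)).
Bind S := succ(succ(d)). Substituting into the earlier binding gives A := r(succ(succ(succ(d))), r(zero, succ(succ(d)))).
Applying the MGU to either side gives succ(r(r(r(succ(succ(succ(d))), r(zero, succ(succ(d)))), succ(succ(d))), succ(succ(succ(d))))).

succ(r(r(r(succ(succ(succ(d))), r(zero, succ(succ(d)))), succ(succ(d))), succ(succ(succ(d)))))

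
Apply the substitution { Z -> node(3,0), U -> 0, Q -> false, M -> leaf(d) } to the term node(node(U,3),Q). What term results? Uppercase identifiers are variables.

Replace each occurrence of U with 0.
Replace each occurrence of Q with false.
Result: node(node(0,3),false).

node(node(0,3),false)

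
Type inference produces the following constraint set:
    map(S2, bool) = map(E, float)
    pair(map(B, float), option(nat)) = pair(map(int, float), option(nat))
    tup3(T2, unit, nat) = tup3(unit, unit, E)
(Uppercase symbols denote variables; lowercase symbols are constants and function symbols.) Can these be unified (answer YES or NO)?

Decompose map/2: S2 = E,  bool = float.
Bind S2 := E; no other remaining equation mentions S2.
Clash: constants bool and float differ; no unifier exists.

NO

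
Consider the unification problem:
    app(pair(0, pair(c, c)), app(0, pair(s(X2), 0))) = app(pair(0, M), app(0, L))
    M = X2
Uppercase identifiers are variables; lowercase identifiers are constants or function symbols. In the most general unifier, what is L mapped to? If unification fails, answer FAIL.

pair(s(pair(c, c)), 0)

Decompose app/2: pair(0, pair(c, c)) = pair(0, M),  app(0, pair(s(X2), 0)) = app(0, L).
Decompose pair/2: 0 = 0,  pair(c, c) = M.
Delete trivial equation 0 = 0.
Bind M := pair(c, c); substituting into the one remaining equation that mentions M gives: pair(c, c) = X2.
Decompose app/2: 0 = 0,  pair(s(X2), 0) = L.
Delete trivial equation 0 = 0.
Bind L := pair(s(X2), 0); no other remaining equation mentions L.
Bind X2 := pair(c, c). Substituting into the earlier binding gives L := pair(s(pair(c, c)), 0).
MGU = { M -> pair(c, c), L -> pair(s(pair(c, c)), 0), X2 -> pair(c, c) }, so L -> pair(s(pair(c, c)), 0).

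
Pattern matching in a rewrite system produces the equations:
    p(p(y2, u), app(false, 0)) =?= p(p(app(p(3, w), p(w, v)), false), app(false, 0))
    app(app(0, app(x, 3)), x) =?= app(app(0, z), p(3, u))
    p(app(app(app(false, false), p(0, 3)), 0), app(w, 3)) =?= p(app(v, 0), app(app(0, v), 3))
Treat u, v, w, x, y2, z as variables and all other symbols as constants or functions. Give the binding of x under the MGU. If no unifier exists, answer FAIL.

Decompose p/2: p(y2, u) =?= p(app(p(3, w), p(w, v)), false),  app(false, 0) =?= app(false, 0).
Decompose p/2: y2 =?= app(p(3, w), p(w, v)),  u =?= false.
Bind y2 := app(p(3, w), p(w, v)); no other remaining equation mentions y2.
Bind u := false; substituting into the one remaining equation that mentions u gives: app(app(0, app(x, 3)), x) =?= app(app(0, z), p(3, false)).
Delete trivial equation app(false, 0) =?= app(false, 0).
Decompose app/2: app(0, app(x, 3)) =?= app(0, z),  x =?= p(3, false).
Decompose app/2: 0 =?= 0,  app(x, 3) =?= z.
Delete trivial equation 0 =?= 0.
Bind z := app(x, 3); no other remaining equation mentions z.
Bind x := p(3, false); no other remaining equation mentions x. Substituting into the earlier binding gives z := app(p(3, false), 3).
Decompose p/2: app(app(app(false, false), p(0, 3)), 0) =?= app(v, 0),  app(w, 3) =?= app(app(0, v), 3).
Decompose app/2: app(app(false, false), p(0, 3)) =?= v,  0 =?= 0.
Bind v := app(app(false, false), p(0, 3)); substituting into the one remaining equation that mentions v gives: app(w, 3) =?= app(app(0, app(app(false, false), p(0, 3))), 3). Substituting into the earlier binding gives y2 := app(p(3, w), p(w, app(app(false, false), p(0, 3)))).
Delete trivial equation 0 =?= 0.
Decompose app/2: w =?= app(0, app(app(false, false), p(0, 3))),  3 =?= 3.
Bind w := app(0, app(app(false, false), p(0, 3))); no other remaining equation mentions w. Substituting into the earlier binding gives y2 := app(p(3, app(0, app(app(false, false), p(0, 3)))), p(app(0, app(app(false, false), p(0, 3))), app(app(false, false), p(0, 3)))).
Delete trivial equation 3 =?= 3.
MGU = { y2 := app(p(3, app(0, app(app(false, false), p(0, 3)))), p(app(0, app(app(false, false), p(0, 3))), app(app(false, false), p(0, 3)))), u := false, z := app(p(3, false), 3), x := p(3, false), v := app(app(false, false), p(0, 3)), w := app(0, app(app(false, false), p(0, 3))) }, so x := p(3, false).

p(3, false)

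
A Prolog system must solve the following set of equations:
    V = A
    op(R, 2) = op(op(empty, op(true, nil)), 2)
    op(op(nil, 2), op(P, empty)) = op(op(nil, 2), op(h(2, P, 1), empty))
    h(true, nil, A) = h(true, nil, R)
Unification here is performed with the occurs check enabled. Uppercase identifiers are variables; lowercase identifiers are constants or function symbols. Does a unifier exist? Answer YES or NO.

Bind V := A; no other remaining equation mentions V.
Decompose op/2: R = op(empty, op(true, nil)),  2 = 2.
Bind R := op(empty, op(true, nil)); substituting into the one remaining equation that mentions R gives: h(true, nil, A) = h(true, nil, op(empty, op(true, nil))).
Delete trivial equation 2 = 2.
Decompose op/2: op(nil, 2) = op(nil, 2),  op(P, empty) = op(h(2, P, 1), empty).
Delete trivial equation op(nil, 2) = op(nil, 2).
Decompose op/2: P = h(2, P, 1),  empty = empty.
Occurs check fails: P occurs in h(2, P, 1); the equation P = h(2, P, 1) has no finite solution.

NO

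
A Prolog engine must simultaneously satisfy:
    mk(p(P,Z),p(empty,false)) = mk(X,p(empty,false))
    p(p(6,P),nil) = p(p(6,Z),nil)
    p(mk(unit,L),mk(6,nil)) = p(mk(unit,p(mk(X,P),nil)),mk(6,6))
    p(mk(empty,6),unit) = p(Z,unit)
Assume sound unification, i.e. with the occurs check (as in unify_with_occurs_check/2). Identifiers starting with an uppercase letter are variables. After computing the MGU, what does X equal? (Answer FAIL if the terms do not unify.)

FAIL

Decompose mk/2: p(P,Z) = X,  p(empty,false) = p(empty,false).
Bind X := p(P,Z); substituting into the one remaining equation that mentions X gives: p(mk(unit,L),mk(6,nil)) = p(mk(unit,p(mk(p(P,Z),P),nil)),mk(6,6)).
Delete trivial equation p(empty,false) = p(empty,false).
Decompose p/2: p(6,P) = p(6,Z),  nil = nil.
Decompose p/2: 6 = 6,  P = Z.
Delete trivial equation 6 = 6.
Bind P := Z; substituting into the one remaining equation that mentions P gives: p(mk(unit,L),mk(6,nil)) = p(mk(unit,p(mk(p(Z,Z),Z),nil)),mk(6,6)). Substituting into the earlier binding gives X := p(Z,Z).
Delete trivial equation nil = nil.
Decompose p/2: mk(unit,L) = mk(unit,p(mk(p(Z,Z),Z),nil)),  mk(6,nil) = mk(6,6).
Decompose mk/2: unit = unit,  L = p(mk(p(Z,Z),Z),nil).
Delete trivial equation unit = unit.
Bind L := p(mk(p(Z,Z),Z),nil); no other remaining equation mentions L.
Decompose mk/2: 6 = 6,  nil = 6.
Delete trivial equation 6 = 6.
Clash: constants nil and 6 differ; no unifier exists.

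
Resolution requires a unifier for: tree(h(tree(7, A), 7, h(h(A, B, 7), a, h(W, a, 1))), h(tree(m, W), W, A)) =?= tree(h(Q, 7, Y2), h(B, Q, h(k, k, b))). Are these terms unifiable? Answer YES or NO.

YES

Decompose tree/2: h(tree(7, A), 7, h(h(A, B, 7), a, h(W, a, 1))) =?= h(Q, 7, Y2),  h(tree(m, W), W, A) =?= h(B, Q, h(k, k, b)).
Decompose h/3: tree(7, A) =?= Q,  7 =?= 7,  h(h(A, B, 7), a, h(W, a, 1)) =?= Y2.
Bind Q := tree(7, A); substituting into the one remaining equation that mentions Q gives: h(tree(m, W), W, A) =?= h(B, tree(7, A), h(k, k, b)).
Delete trivial equation 7 =?= 7.
Bind Y2 := h(h(A, B, 7), a, h(W, a, 1)); no other remaining equation mentions Y2.
Decompose h/3: tree(m, W) =?= B,  W =?= tree(7, A),  A =?= h(k, k, b).
Bind B := tree(m, W); no other remaining equation mentions B. Substituting into the earlier binding gives Y2 := h(h(A, tree(m, W), 7), a, h(W, a, 1)).
Bind W := tree(7, A); no other remaining equation mentions W. Substituting into the earlier bindings gives Y2 := h(h(A, tree(m, tree(7, A)), 7), a, h(tree(7, A), a, 1)), B := tree(m, tree(7, A)).
Bind A := h(k, k, b). Substituting into the earlier bindings gives Q := tree(7, h(k, k, b)), Y2 := h(h(h(k, k, b), tree(m, tree(7, h(k, k, b))), 7), a, h(tree(7, h(k, k, b)), a, 1)), B := tree(m, tree(7, h(k, k, b))), W := tree(7, h(k, k, b)).
No equations remain and no clash or occurs-check failure arose, so a unifier exists.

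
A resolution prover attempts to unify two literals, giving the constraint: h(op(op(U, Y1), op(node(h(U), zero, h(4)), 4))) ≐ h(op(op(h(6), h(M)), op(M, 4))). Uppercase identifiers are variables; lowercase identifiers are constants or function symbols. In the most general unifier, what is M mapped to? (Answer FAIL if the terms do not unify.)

Decompose h/1: op(op(U, Y1), op(node(h(U), zero, h(4)), 4)) ≐ op(op(h(6), h(M)), op(M, 4)).
Decompose op/2: op(U, Y1) ≐ op(h(6), h(M)),  op(node(h(U), zero, h(4)), 4) ≐ op(M, 4).
Decompose op/2: U ≐ h(6),  Y1 ≐ h(M).
Bind U := h(6); substituting into the one remaining equation that mentions U gives: op(node(h(h(6)), zero, h(4)), 4) ≐ op(M, 4).
Bind Y1 := h(M); no other remaining equation mentions Y1.
Decompose op/2: node(h(h(6)), zero, h(4)) ≐ M,  4 ≐ 4.
Bind M := node(h(h(6)), zero, h(4)); no other remaining equation mentions M. Substituting into the earlier binding gives Y1 := h(node(h(h(6)), zero, h(4))).
Delete trivial equation 4 ≐ 4.
MGU = { U := h(6), Y1 := h(node(h(h(6)), zero, h(4))), M := node(h(h(6)), zero, h(4)) }, so M := node(h(h(6)), zero, h(4)).

node(h(h(6)), zero, h(4))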